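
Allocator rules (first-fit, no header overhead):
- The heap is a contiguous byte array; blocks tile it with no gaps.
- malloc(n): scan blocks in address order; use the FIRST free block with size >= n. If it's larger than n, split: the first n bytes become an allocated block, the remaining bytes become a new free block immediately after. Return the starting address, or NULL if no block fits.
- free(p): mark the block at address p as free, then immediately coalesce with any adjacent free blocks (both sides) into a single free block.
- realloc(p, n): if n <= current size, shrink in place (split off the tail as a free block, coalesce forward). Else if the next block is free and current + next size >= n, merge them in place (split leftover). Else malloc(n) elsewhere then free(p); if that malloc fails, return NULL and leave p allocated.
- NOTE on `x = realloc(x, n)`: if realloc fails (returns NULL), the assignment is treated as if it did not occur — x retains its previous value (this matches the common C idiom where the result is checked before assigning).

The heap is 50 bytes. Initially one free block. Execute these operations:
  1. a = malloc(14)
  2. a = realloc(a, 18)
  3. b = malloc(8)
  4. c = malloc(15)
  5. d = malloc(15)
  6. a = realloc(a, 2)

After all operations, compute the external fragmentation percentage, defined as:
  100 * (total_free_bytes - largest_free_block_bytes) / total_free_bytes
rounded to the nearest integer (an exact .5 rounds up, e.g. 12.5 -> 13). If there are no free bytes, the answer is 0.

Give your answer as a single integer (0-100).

Op 1: a = malloc(14) -> a = 0; heap: [0-13 ALLOC][14-49 FREE]
Op 2: a = realloc(a, 18) -> a = 0; heap: [0-17 ALLOC][18-49 FREE]
Op 3: b = malloc(8) -> b = 18; heap: [0-17 ALLOC][18-25 ALLOC][26-49 FREE]
Op 4: c = malloc(15) -> c = 26; heap: [0-17 ALLOC][18-25 ALLOC][26-40 ALLOC][41-49 FREE]
Op 5: d = malloc(15) -> d = NULL; heap: [0-17 ALLOC][18-25 ALLOC][26-40 ALLOC][41-49 FREE]
Op 6: a = realloc(a, 2) -> a = 0; heap: [0-1 ALLOC][2-17 FREE][18-25 ALLOC][26-40 ALLOC][41-49 FREE]
Free blocks: [16 9] total_free=25 largest=16 -> 100*(25-16)/25 = 900/25 = 36

Answer: 36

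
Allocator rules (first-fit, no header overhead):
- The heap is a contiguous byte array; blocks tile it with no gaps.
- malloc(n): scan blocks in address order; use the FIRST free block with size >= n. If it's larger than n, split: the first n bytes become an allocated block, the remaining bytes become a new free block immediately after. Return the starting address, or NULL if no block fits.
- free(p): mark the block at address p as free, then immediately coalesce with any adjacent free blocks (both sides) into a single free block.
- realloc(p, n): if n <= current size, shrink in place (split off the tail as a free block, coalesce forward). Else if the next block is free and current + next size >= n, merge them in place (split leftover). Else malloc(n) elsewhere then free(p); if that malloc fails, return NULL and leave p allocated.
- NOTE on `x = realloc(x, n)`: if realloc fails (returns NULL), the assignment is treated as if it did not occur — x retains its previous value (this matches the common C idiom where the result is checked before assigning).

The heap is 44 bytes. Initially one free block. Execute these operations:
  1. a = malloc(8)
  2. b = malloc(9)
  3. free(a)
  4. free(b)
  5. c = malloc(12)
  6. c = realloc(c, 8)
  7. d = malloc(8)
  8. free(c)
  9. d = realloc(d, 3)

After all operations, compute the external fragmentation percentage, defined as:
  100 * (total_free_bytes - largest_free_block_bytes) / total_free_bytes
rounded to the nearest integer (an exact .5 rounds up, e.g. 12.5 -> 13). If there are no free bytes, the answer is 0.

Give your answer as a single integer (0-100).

Op 1: a = malloc(8) -> a = 0; heap: [0-7 ALLOC][8-43 FREE]
Op 2: b = malloc(9) -> b = 8; heap: [0-7 ALLOC][8-16 ALLOC][17-43 FREE]
Op 3: free(a) -> (freed a); heap: [0-7 FREE][8-16 ALLOC][17-43 FREE]
Op 4: free(b) -> (freed b); heap: [0-43 FREE]
Op 5: c = malloc(12) -> c = 0; heap: [0-11 ALLOC][12-43 FREE]
Op 6: c = realloc(c, 8) -> c = 0; heap: [0-7 ALLOC][8-43 FREE]
Op 7: d = malloc(8) -> d = 8; heap: [0-7 ALLOC][8-15 ALLOC][16-43 FREE]
Op 8: free(c) -> (freed c); heap: [0-7 FREE][8-15 ALLOC][16-43 FREE]
Op 9: d = realloc(d, 3) -> d = 8; heap: [0-7 FREE][8-10 ALLOC][11-43 FREE]
Free blocks: [8 33] total_free=41 largest=33 -> 100*(41-33)/41 = 800/41 ≈ 19.512 -> rounds to 20

Answer: 20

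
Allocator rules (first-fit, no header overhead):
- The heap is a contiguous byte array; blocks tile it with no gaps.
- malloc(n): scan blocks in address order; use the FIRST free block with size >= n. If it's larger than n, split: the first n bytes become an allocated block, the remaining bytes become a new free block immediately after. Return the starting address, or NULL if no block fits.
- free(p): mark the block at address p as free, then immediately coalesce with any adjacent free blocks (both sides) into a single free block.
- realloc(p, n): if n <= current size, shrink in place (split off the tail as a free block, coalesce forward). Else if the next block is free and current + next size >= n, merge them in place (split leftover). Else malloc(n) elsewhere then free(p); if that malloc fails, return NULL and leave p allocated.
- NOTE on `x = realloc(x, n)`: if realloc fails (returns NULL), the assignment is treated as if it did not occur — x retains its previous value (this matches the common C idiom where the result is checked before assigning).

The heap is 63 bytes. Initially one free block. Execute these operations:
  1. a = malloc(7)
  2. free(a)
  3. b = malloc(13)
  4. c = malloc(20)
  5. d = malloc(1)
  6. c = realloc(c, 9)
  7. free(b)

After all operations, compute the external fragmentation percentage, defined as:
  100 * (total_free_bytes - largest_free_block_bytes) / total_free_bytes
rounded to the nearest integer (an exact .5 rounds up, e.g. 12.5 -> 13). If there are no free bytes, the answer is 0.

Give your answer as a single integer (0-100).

Answer: 45

Derivation:
Op 1: a = malloc(7) -> a = 0; heap: [0-6 ALLOC][7-62 FREE]
Op 2: free(a) -> (freed a); heap: [0-62 FREE]
Op 3: b = malloc(13) -> b = 0; heap: [0-12 ALLOC][13-62 FREE]
Op 4: c = malloc(20) -> c = 13; heap: [0-12 ALLOC][13-32 ALLOC][33-62 FREE]
Op 5: d = malloc(1) -> d = 33; heap: [0-12 ALLOC][13-32 ALLOC][33-33 ALLOC][34-62 FREE]
Op 6: c = realloc(c, 9) -> c = 13; heap: [0-12 ALLOC][13-21 ALLOC][22-32 FREE][33-33 ALLOC][34-62 FREE]
Op 7: free(b) -> (freed b); heap: [0-12 FREE][13-21 ALLOC][22-32 FREE][33-33 ALLOC][34-62 FREE]
Free blocks: [13 11 29] total_free=53 largest=29 -> 100*(53-29)/53 = 2400/53 ≈ 45.283 -> rounds to 45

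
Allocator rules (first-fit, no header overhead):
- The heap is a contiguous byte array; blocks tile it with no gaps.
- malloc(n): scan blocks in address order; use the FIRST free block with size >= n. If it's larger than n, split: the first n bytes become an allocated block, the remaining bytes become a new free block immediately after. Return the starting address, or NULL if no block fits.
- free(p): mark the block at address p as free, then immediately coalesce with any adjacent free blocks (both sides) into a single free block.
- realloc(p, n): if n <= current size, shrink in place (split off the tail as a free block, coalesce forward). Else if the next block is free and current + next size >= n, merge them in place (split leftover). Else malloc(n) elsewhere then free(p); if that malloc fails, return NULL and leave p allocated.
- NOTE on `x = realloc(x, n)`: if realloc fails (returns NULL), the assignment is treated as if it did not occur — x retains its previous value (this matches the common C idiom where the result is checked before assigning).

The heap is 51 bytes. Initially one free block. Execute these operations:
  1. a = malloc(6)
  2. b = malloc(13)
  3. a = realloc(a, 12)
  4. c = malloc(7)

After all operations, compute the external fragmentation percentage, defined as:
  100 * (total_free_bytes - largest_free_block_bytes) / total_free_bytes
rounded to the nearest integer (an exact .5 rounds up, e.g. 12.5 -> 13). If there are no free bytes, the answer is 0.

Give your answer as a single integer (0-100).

Op 1: a = malloc(6) -> a = 0; heap: [0-5 ALLOC][6-50 FREE]
Op 2: b = malloc(13) -> b = 6; heap: [0-5 ALLOC][6-18 ALLOC][19-50 FREE]
Op 3: a = realloc(a, 12) -> a = 19; heap: [0-5 FREE][6-18 ALLOC][19-30 ALLOC][31-50 FREE]
Op 4: c = malloc(7) -> c = 31; heap: [0-5 FREE][6-18 ALLOC][19-30 ALLOC][31-37 ALLOC][38-50 FREE]
Free blocks: [6 13] total_free=19 largest=13 -> 100*(19-13)/19 = 600/19 ≈ 31.579 -> rounds to 32

Answer: 32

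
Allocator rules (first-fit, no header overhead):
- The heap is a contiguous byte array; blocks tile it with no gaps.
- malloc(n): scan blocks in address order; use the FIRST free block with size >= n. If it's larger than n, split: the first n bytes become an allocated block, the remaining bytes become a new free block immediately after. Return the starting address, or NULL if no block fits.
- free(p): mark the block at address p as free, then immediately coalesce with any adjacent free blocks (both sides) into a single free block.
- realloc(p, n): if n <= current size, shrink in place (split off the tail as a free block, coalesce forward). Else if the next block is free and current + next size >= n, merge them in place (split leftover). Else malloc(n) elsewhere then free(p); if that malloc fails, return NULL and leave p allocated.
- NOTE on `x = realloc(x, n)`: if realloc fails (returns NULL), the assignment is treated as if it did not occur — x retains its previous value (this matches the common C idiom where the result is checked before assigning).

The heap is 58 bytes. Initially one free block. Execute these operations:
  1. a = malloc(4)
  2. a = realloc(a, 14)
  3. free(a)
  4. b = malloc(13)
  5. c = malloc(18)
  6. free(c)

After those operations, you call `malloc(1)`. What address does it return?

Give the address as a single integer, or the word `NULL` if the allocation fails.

Op 1: a = malloc(4) -> a = 0; heap: [0-3 ALLOC][4-57 FREE]
Op 2: a = realloc(a, 14) -> a = 0; heap: [0-13 ALLOC][14-57 FREE]
Op 3: free(a) -> (freed a); heap: [0-57 FREE]
Op 4: b = malloc(13) -> b = 0; heap: [0-12 ALLOC][13-57 FREE]
Op 5: c = malloc(18) -> c = 13; heap: [0-12 ALLOC][13-30 ALLOC][31-57 FREE]
Op 6: free(c) -> (freed c); heap: [0-12 ALLOC][13-57 FREE]
malloc(1): first-fit scan over [0-12 ALLOC][13-57 FREE] -> 13

Answer: 13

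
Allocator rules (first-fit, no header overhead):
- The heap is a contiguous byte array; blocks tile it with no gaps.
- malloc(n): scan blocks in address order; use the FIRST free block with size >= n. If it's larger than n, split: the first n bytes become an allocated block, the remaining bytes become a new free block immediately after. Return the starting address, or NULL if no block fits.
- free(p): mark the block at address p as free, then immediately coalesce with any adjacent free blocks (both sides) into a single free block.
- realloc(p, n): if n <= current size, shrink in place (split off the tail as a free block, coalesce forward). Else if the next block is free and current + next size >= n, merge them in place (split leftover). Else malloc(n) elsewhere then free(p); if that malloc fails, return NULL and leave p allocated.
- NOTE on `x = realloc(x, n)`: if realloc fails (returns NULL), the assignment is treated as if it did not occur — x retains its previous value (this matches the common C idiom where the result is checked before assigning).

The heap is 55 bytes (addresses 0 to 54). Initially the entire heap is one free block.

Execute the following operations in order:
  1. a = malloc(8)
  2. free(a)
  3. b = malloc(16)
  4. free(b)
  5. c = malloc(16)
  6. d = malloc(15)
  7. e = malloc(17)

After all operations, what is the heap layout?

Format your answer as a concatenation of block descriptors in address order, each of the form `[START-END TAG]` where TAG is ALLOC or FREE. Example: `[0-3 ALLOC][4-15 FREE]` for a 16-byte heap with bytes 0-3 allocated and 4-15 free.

Op 1: a = malloc(8) -> a = 0; heap: [0-7 ALLOC][8-54 FREE]
Op 2: free(a) -> (freed a); heap: [0-54 FREE]
Op 3: b = malloc(16) -> b = 0; heap: [0-15 ALLOC][16-54 FREE]
Op 4: free(b) -> (freed b); heap: [0-54 FREE]
Op 5: c = malloc(16) -> c = 0; heap: [0-15 ALLOC][16-54 FREE]
Op 6: d = malloc(15) -> d = 16; heap: [0-15 ALLOC][16-30 ALLOC][31-54 FREE]
Op 7: e = malloc(17) -> e = 31; heap: [0-15 ALLOC][16-30 ALLOC][31-47 ALLOC][48-54 FREE]

Answer: [0-15 ALLOC][16-30 ALLOC][31-47 ALLOC][48-54 FREE]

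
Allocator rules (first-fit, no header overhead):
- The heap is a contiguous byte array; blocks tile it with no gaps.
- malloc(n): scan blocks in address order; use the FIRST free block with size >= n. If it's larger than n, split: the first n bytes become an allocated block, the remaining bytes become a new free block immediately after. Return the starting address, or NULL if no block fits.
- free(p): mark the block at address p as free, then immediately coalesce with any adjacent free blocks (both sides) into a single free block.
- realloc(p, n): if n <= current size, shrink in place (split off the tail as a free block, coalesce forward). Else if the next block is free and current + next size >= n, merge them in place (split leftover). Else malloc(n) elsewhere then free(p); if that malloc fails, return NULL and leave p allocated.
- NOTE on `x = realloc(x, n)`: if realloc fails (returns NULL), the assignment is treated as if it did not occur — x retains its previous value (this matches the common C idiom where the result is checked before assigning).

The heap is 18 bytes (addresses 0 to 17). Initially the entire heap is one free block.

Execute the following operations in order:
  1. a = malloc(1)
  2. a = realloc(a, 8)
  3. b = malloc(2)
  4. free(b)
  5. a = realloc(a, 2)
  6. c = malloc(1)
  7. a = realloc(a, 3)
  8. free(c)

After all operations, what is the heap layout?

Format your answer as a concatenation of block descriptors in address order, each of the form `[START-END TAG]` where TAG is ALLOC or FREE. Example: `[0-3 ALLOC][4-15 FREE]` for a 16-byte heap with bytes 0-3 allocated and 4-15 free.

Answer: [0-2 FREE][3-5 ALLOC][6-17 FREE]

Derivation:
Op 1: a = malloc(1) -> a = 0; heap: [0-0 ALLOC][1-17 FREE]
Op 2: a = realloc(a, 8) -> a = 0; heap: [0-7 ALLOC][8-17 FREE]
Op 3: b = malloc(2) -> b = 8; heap: [0-7 ALLOC][8-9 ALLOC][10-17 FREE]
Op 4: free(b) -> (freed b); heap: [0-7 ALLOC][8-17 FREE]
Op 5: a = realloc(a, 2) -> a = 0; heap: [0-1 ALLOC][2-17 FREE]
Op 6: c = malloc(1) -> c = 2; heap: [0-1 ALLOC][2-2 ALLOC][3-17 FREE]
Op 7: a = realloc(a, 3) -> a = 3; heap: [0-1 FREE][2-2 ALLOC][3-5 ALLOC][6-17 FREE]
Op 8: free(c) -> (freed c); heap: [0-2 FREE][3-5 ALLOC][6-17 FREE]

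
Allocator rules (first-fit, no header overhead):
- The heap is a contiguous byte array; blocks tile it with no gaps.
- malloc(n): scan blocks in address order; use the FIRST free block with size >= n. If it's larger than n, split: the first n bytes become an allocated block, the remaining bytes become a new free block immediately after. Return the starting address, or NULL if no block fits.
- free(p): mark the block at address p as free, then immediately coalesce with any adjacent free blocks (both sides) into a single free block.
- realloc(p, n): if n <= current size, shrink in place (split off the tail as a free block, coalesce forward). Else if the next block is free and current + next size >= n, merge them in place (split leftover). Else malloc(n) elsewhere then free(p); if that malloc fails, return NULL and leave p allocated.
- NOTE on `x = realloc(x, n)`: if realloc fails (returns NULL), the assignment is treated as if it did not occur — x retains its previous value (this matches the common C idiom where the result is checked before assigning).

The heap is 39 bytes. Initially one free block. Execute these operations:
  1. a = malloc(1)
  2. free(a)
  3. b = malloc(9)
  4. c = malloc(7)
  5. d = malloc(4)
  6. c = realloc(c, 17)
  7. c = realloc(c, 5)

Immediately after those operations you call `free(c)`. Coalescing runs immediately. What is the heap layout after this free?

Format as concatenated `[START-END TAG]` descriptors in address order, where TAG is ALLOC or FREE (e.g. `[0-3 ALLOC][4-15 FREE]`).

Answer: [0-8 ALLOC][9-15 FREE][16-19 ALLOC][20-38 FREE]

Derivation:
Op 1: a = malloc(1) -> a = 0; heap: [0-0 ALLOC][1-38 FREE]
Op 2: free(a) -> (freed a); heap: [0-38 FREE]
Op 3: b = malloc(9) -> b = 0; heap: [0-8 ALLOC][9-38 FREE]
Op 4: c = malloc(7) -> c = 9; heap: [0-8 ALLOC][9-15 ALLOC][16-38 FREE]
Op 5: d = malloc(4) -> d = 16; heap: [0-8 ALLOC][9-15 ALLOC][16-19 ALLOC][20-38 FREE]
Op 6: c = realloc(c, 17) -> c = 20; heap: [0-8 ALLOC][9-15 FREE][16-19 ALLOC][20-36 ALLOC][37-38 FREE]
Op 7: c = realloc(c, 5) -> c = 20; heap: [0-8 ALLOC][9-15 FREE][16-19 ALLOC][20-24 ALLOC][25-38 FREE]
free(c): c = 20 -> block [20-24 ALLOC]; mark free, coalesce with adjacent free neighbors -> [0-8 ALLOC][9-15 FREE][16-19 ALLOC][20-38 FREE]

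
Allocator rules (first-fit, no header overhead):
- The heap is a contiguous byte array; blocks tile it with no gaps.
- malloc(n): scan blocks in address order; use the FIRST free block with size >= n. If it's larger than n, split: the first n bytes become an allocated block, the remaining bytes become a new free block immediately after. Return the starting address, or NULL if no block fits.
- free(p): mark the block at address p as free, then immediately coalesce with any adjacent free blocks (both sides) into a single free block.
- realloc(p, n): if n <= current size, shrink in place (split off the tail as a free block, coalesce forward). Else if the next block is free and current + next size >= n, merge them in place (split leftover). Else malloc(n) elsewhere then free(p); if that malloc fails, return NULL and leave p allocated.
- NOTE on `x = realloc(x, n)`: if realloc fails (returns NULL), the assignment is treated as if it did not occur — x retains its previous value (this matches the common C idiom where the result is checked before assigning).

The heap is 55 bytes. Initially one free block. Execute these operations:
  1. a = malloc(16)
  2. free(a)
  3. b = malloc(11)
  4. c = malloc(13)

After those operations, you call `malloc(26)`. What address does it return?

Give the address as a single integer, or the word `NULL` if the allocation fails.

Op 1: a = malloc(16) -> a = 0; heap: [0-15 ALLOC][16-54 FREE]
Op 2: free(a) -> (freed a); heap: [0-54 FREE]
Op 3: b = malloc(11) -> b = 0; heap: [0-10 ALLOC][11-54 FREE]
Op 4: c = malloc(13) -> c = 11; heap: [0-10 ALLOC][11-23 ALLOC][24-54 FREE]
malloc(26): first-fit scan over [0-10 ALLOC][11-23 ALLOC][24-54 FREE] -> 24

Answer: 24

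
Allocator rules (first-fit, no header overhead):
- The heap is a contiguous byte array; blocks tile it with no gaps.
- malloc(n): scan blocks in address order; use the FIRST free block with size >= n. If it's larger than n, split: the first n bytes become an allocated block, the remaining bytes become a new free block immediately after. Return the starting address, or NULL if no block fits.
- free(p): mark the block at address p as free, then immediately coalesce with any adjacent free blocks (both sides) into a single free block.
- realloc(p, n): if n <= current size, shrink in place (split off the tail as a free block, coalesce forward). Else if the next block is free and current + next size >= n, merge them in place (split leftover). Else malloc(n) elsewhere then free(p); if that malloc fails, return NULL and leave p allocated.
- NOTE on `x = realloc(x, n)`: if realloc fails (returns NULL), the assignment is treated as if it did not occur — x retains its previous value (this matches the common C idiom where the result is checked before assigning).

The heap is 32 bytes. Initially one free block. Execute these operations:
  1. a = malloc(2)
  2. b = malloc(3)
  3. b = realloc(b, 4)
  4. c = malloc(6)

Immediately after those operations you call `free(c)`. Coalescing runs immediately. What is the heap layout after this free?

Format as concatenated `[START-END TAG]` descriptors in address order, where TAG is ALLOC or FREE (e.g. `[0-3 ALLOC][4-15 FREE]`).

Op 1: a = malloc(2) -> a = 0; heap: [0-1 ALLOC][2-31 FREE]
Op 2: b = malloc(3) -> b = 2; heap: [0-1 ALLOC][2-4 ALLOC][5-31 FREE]
Op 3: b = realloc(b, 4) -> b = 2; heap: [0-1 ALLOC][2-5 ALLOC][6-31 FREE]
Op 4: c = malloc(6) -> c = 6; heap: [0-1 ALLOC][2-5 ALLOC][6-11 ALLOC][12-31 FREE]
free(c): c = 6 -> block [6-11 ALLOC]; mark free, coalesce with adjacent free neighbors -> [0-1 ALLOC][2-5 ALLOC][6-31 FREE]

Answer: [0-1 ALLOC][2-5 ALLOC][6-31 FREE]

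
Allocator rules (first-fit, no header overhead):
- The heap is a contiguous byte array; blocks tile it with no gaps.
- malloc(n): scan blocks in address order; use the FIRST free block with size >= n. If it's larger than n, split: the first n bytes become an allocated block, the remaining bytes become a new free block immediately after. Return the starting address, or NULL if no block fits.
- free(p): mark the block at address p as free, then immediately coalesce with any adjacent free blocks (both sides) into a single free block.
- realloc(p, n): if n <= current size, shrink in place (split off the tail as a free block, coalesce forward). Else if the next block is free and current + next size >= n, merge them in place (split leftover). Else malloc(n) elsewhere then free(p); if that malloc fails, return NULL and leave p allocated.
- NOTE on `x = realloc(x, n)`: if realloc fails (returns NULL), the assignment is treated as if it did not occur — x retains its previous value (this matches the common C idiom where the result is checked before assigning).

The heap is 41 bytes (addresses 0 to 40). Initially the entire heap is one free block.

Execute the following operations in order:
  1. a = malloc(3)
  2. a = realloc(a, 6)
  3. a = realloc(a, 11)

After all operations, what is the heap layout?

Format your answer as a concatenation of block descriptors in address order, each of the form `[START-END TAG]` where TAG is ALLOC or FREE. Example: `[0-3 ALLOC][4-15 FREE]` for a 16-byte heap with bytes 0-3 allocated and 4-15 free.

Op 1: a = malloc(3) -> a = 0; heap: [0-2 ALLOC][3-40 FREE]
Op 2: a = realloc(a, 6) -> a = 0; heap: [0-5 ALLOC][6-40 FREE]
Op 3: a = realloc(a, 11) -> a = 0; heap: [0-10 ALLOC][11-40 FREE]

Answer: [0-10 ALLOC][11-40 FREE]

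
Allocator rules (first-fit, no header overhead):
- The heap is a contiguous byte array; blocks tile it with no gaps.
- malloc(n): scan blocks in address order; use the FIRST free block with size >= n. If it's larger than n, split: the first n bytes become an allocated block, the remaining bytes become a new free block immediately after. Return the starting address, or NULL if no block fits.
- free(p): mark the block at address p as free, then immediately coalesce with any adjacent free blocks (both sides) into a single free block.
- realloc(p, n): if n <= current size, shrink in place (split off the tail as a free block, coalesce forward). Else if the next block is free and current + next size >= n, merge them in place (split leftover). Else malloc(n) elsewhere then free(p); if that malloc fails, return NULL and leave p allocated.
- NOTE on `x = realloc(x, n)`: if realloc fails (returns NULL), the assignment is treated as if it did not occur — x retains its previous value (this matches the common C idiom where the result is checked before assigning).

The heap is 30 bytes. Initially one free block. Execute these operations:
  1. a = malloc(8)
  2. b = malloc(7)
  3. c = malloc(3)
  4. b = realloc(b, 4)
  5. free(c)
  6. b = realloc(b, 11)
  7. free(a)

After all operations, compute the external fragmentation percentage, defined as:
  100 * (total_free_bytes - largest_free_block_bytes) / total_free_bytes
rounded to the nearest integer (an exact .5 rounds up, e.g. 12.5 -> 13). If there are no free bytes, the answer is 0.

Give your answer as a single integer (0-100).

Op 1: a = malloc(8) -> a = 0; heap: [0-7 ALLOC][8-29 FREE]
Op 2: b = malloc(7) -> b = 8; heap: [0-7 ALLOC][8-14 ALLOC][15-29 FREE]
Op 3: c = malloc(3) -> c = 15; heap: [0-7 ALLOC][8-14 ALLOC][15-17 ALLOC][18-29 FREE]
Op 4: b = realloc(b, 4) -> b = 8; heap: [0-7 ALLOC][8-11 ALLOC][12-14 FREE][15-17 ALLOC][18-29 FREE]
Op 5: free(c) -> (freed c); heap: [0-7 ALLOC][8-11 ALLOC][12-29 FREE]
Op 6: b = realloc(b, 11) -> b = 8; heap: [0-7 ALLOC][8-18 ALLOC][19-29 FREE]
Op 7: free(a) -> (freed a); heap: [0-7 FREE][8-18 ALLOC][19-29 FREE]
Free blocks: [8 11] total_free=19 largest=11 -> 100*(19-11)/19 = 800/19 ≈ 42.105 -> rounds to 42

Answer: 42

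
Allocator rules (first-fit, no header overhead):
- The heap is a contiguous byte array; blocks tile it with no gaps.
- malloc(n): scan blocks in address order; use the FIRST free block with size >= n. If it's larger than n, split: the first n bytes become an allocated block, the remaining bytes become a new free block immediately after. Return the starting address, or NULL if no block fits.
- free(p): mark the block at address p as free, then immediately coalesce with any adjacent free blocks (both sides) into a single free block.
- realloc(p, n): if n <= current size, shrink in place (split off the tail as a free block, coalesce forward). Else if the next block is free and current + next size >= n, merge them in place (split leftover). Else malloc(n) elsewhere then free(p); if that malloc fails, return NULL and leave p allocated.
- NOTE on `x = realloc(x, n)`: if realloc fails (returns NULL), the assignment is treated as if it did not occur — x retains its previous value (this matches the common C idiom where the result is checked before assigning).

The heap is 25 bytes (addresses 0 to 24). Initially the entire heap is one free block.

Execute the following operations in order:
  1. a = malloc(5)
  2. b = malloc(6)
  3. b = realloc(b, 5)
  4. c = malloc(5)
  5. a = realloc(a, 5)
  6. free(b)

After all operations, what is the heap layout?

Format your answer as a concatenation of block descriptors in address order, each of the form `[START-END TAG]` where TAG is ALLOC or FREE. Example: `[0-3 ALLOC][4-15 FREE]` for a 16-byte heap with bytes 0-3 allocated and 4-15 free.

Op 1: a = malloc(5) -> a = 0; heap: [0-4 ALLOC][5-24 FREE]
Op 2: b = malloc(6) -> b = 5; heap: [0-4 ALLOC][5-10 ALLOC][11-24 FREE]
Op 3: b = realloc(b, 5) -> b = 5; heap: [0-4 ALLOC][5-9 ALLOC][10-24 FREE]
Op 4: c = malloc(5) -> c = 10; heap: [0-4 ALLOC][5-9 ALLOC][10-14 ALLOC][15-24 FREE]
Op 5: a = realloc(a, 5) -> a = 0; heap: [0-4 ALLOC][5-9 ALLOC][10-14 ALLOC][15-24 FREE]
Op 6: free(b) -> (freed b); heap: [0-4 ALLOC][5-9 FREE][10-14 ALLOC][15-24 FREE]

Answer: [0-4 ALLOC][5-9 FREE][10-14 ALLOC][15-24 FREE]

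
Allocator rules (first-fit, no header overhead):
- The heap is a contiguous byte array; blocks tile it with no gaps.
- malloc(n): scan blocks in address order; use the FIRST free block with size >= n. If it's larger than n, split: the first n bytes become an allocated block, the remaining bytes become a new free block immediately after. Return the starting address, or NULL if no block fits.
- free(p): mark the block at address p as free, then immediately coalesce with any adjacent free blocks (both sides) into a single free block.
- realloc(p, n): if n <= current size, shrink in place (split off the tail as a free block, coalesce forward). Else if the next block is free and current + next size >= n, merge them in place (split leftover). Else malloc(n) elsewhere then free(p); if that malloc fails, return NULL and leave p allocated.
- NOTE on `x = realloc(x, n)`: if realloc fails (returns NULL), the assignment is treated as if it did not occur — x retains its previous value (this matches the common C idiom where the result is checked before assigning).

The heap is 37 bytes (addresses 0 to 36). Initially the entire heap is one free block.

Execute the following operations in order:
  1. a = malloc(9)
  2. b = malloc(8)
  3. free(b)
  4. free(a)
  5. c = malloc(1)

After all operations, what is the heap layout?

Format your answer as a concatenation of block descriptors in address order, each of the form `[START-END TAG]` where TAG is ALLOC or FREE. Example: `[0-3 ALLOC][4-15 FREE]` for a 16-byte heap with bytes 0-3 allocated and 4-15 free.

Answer: [0-0 ALLOC][1-36 FREE]

Derivation:
Op 1: a = malloc(9) -> a = 0; heap: [0-8 ALLOC][9-36 FREE]
Op 2: b = malloc(8) -> b = 9; heap: [0-8 ALLOC][9-16 ALLOC][17-36 FREE]
Op 3: free(b) -> (freed b); heap: [0-8 ALLOC][9-36 FREE]
Op 4: free(a) -> (freed a); heap: [0-36 FREE]
Op 5: c = malloc(1) -> c = 0; heap: [0-0 ALLOC][1-36 FREE]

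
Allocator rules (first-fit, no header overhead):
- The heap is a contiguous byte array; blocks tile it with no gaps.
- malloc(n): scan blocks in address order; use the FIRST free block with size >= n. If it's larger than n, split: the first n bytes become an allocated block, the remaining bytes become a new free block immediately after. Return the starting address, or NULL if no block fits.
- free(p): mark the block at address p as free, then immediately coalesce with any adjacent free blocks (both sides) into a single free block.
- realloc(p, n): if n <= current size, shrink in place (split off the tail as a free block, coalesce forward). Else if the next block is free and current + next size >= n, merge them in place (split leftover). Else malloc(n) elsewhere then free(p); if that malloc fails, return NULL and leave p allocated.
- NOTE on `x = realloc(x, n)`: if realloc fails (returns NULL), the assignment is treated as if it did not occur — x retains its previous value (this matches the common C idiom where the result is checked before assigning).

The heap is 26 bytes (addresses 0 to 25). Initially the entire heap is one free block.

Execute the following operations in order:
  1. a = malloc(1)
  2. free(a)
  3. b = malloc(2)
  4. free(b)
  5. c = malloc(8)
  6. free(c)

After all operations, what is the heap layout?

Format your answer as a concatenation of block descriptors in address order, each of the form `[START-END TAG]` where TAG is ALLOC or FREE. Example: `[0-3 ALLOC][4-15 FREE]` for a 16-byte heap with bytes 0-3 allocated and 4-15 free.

Op 1: a = malloc(1) -> a = 0; heap: [0-0 ALLOC][1-25 FREE]
Op 2: free(a) -> (freed a); heap: [0-25 FREE]
Op 3: b = malloc(2) -> b = 0; heap: [0-1 ALLOC][2-25 FREE]
Op 4: free(b) -> (freed b); heap: [0-25 FREE]
Op 5: c = malloc(8) -> c = 0; heap: [0-7 ALLOC][8-25 FREE]
Op 6: free(c) -> (freed c); heap: [0-25 FREE]

Answer: [0-25 FREE]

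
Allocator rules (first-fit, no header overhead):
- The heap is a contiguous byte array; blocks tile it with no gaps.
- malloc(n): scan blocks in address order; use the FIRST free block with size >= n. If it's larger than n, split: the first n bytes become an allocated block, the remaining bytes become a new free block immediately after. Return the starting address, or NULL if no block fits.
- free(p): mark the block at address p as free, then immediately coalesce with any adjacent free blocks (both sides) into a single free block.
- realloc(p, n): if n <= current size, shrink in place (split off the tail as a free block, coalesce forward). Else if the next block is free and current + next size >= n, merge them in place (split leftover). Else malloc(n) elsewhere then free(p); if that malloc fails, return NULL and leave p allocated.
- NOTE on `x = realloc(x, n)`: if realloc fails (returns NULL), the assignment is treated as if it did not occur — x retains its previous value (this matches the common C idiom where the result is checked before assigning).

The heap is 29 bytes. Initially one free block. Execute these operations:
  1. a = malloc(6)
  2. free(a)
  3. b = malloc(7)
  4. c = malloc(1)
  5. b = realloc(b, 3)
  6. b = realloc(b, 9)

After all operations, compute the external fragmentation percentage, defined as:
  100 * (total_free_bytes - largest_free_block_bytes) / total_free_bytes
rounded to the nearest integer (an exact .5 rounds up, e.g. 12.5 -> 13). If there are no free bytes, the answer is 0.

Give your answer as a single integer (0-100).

Op 1: a = malloc(6) -> a = 0; heap: [0-5 ALLOC][6-28 FREE]
Op 2: free(a) -> (freed a); heap: [0-28 FREE]
Op 3: b = malloc(7) -> b = 0; heap: [0-6 ALLOC][7-28 FREE]
Op 4: c = malloc(1) -> c = 7; heap: [0-6 ALLOC][7-7 ALLOC][8-28 FREE]
Op 5: b = realloc(b, 3) -> b = 0; heap: [0-2 ALLOC][3-6 FREE][7-7 ALLOC][8-28 FREE]
Op 6: b = realloc(b, 9) -> b = 8; heap: [0-6 FREE][7-7 ALLOC][8-16 ALLOC][17-28 FREE]
Free blocks: [7 12] total_free=19 largest=12 -> 100*(19-12)/19 = 700/19 ≈ 36.842 -> rounds to 37

Answer: 37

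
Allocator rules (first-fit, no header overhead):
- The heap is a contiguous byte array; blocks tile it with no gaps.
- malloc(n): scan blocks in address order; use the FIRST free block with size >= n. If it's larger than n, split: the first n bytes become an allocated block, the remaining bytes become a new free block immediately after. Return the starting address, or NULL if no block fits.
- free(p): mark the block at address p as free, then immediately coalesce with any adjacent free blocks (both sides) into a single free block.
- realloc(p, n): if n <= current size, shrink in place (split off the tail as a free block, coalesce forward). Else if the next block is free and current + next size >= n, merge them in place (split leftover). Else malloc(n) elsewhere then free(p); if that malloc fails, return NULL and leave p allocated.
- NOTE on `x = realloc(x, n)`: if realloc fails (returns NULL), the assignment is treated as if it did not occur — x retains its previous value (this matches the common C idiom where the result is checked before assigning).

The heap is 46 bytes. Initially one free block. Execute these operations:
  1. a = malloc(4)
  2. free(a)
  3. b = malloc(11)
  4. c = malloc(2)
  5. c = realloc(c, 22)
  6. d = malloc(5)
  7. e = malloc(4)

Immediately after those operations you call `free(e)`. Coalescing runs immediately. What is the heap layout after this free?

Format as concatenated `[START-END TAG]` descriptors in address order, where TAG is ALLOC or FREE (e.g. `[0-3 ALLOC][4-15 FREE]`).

Answer: [0-10 ALLOC][11-32 ALLOC][33-37 ALLOC][38-45 FREE]

Derivation:
Op 1: a = malloc(4) -> a = 0; heap: [0-3 ALLOC][4-45 FREE]
Op 2: free(a) -> (freed a); heap: [0-45 FREE]
Op 3: b = malloc(11) -> b = 0; heap: [0-10 ALLOC][11-45 FREE]
Op 4: c = malloc(2) -> c = 11; heap: [0-10 ALLOC][11-12 ALLOC][13-45 FREE]
Op 5: c = realloc(c, 22) -> c = 11; heap: [0-10 ALLOC][11-32 ALLOC][33-45 FREE]
Op 6: d = malloc(5) -> d = 33; heap: [0-10 ALLOC][11-32 ALLOC][33-37 ALLOC][38-45 FREE]
Op 7: e = malloc(4) -> e = 38; heap: [0-10 ALLOC][11-32 ALLOC][33-37 ALLOC][38-41 ALLOC][42-45 FREE]
free(e): e = 38 -> block [38-41 ALLOC]; mark free, coalesce with adjacent free neighbors -> [0-10 ALLOC][11-32 ALLOC][33-37 ALLOC][38-45 FREE]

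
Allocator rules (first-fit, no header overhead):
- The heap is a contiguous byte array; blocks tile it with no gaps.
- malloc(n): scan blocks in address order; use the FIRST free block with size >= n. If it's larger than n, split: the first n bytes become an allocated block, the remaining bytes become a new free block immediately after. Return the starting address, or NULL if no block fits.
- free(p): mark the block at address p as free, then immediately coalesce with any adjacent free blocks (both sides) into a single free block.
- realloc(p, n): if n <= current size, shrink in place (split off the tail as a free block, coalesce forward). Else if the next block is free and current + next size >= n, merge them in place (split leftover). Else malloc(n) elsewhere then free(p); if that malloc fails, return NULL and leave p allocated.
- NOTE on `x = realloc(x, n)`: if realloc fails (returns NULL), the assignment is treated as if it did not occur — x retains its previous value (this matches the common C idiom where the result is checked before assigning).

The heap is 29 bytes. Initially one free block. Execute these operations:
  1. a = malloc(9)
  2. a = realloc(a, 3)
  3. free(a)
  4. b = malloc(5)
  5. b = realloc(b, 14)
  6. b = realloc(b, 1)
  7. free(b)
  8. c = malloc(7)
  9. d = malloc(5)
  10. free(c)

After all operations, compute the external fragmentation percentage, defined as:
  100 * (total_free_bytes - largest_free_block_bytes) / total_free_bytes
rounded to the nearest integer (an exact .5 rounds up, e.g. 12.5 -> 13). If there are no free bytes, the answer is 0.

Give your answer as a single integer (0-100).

Answer: 29

Derivation:
Op 1: a = malloc(9) -> a = 0; heap: [0-8 ALLOC][9-28 FREE]
Op 2: a = realloc(a, 3) -> a = 0; heap: [0-2 ALLOC][3-28 FREE]
Op 3: free(a) -> (freed a); heap: [0-28 FREE]
Op 4: b = malloc(5) -> b = 0; heap: [0-4 ALLOC][5-28 FREE]
Op 5: b = realloc(b, 14) -> b = 0; heap: [0-13 ALLOC][14-28 FREE]
Op 6: b = realloc(b, 1) -> b = 0; heap: [0-0 ALLOC][1-28 FREE]
Op 7: free(b) -> (freed b); heap: [0-28 FREE]
Op 8: c = malloc(7) -> c = 0; heap: [0-6 ALLOC][7-28 FREE]
Op 9: d = malloc(5) -> d = 7; heap: [0-6 ALLOC][7-11 ALLOC][12-28 FREE]
Op 10: free(c) -> (freed c); heap: [0-6 FREE][7-11 ALLOC][12-28 FREE]
Free blocks: [7 17] total_free=24 largest=17 -> 100*(24-17)/24 = 700/24 ≈ 29.167 -> rounds to 29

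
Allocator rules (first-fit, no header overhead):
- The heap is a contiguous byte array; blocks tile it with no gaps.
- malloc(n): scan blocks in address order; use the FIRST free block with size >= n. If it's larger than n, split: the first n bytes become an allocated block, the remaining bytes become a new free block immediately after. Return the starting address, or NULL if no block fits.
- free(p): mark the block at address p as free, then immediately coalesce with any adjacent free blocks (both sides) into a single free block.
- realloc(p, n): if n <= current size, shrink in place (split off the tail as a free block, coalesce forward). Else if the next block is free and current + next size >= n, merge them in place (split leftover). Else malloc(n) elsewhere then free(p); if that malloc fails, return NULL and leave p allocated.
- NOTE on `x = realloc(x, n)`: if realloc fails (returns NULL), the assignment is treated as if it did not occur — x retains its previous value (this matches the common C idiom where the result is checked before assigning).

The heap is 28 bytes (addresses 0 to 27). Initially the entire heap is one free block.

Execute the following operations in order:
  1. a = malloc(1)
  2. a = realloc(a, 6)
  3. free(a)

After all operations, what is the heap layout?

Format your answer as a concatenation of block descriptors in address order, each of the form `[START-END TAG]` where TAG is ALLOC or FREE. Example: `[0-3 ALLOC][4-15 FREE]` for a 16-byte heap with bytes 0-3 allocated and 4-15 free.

Op 1: a = malloc(1) -> a = 0; heap: [0-0 ALLOC][1-27 FREE]
Op 2: a = realloc(a, 6) -> a = 0; heap: [0-5 ALLOC][6-27 FREE]
Op 3: free(a) -> (freed a); heap: [0-27 FREE]

Answer: [0-27 FREE]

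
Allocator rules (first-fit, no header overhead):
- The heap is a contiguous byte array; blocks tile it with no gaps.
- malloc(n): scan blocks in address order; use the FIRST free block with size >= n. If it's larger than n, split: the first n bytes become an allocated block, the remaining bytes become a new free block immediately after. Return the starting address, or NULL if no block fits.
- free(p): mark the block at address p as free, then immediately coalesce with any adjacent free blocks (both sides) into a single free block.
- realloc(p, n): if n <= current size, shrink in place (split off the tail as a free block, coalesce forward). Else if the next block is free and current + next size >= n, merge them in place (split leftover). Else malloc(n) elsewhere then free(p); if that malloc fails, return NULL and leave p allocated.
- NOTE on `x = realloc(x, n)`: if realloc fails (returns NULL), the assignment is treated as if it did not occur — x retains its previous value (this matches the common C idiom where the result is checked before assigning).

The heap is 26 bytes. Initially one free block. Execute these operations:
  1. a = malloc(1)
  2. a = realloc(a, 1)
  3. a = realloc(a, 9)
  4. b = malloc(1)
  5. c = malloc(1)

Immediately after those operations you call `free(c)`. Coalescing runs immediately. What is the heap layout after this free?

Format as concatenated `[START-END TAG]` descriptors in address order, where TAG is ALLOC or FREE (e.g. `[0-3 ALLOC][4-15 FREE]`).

Op 1: a = malloc(1) -> a = 0; heap: [0-0 ALLOC][1-25 FREE]
Op 2: a = realloc(a, 1) -> a = 0; heap: [0-0 ALLOC][1-25 FREE]
Op 3: a = realloc(a, 9) -> a = 0; heap: [0-8 ALLOC][9-25 FREE]
Op 4: b = malloc(1) -> b = 9; heap: [0-8 ALLOC][9-9 ALLOC][10-25 FREE]
Op 5: c = malloc(1) -> c = 10; heap: [0-8 ALLOC][9-9 ALLOC][10-10 ALLOC][11-25 FREE]
free(c): c = 10 -> block [10-10 ALLOC]; mark free, coalesce with adjacent free neighbors -> [0-8 ALLOC][9-9 ALLOC][10-25 FREE]

Answer: [0-8 ALLOC][9-9 ALLOC][10-25 FREE]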